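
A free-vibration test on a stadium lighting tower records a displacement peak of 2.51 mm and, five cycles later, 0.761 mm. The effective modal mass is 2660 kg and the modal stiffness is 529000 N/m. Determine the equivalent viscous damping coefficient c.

Logarithmic decrement δ = (1/n)·ln(x₀/x_n) = (1/5)·ln(2.51/0.761) = (1/5)·ln(3.298) = 0.2387.
ζ = δ/√(4π² + δ²) = 0.2387/√(39.48 + 0.0570) = 0.2387/6.288 = 0.03796.
c = ζ · 2√(km) = 0.03796 × 2√(529000 × 2660) = 0.03796 × 75020 = 2848 N·s/m.

2850 N·s/m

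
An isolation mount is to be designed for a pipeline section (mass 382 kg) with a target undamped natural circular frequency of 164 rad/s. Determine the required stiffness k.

k = m·ω_n² = 382 × 164.0² = 382 × 26900 = 10270000 N/m.

10300000 N/m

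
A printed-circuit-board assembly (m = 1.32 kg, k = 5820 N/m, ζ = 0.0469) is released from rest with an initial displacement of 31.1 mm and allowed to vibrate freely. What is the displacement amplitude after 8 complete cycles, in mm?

Logarithmic decrement δ = 2πζ/√(1 − ζ²) = 2π × 0.04690/√(1 − 0.00220) = 0.2950.
After n cycles, x_n/x₀ = e^(−nδ), so x_8 = 31.1 × e^(−8 × 0.2950) = 31.1 × 0.09442 = 2.936 mm.

2.94 mm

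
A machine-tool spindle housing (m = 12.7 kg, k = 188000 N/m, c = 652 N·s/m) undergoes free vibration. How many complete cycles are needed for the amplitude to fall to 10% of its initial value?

2 cycles

ζ = c/(2√(km)) = 652/(2√(188000 × 12.7)) = 652/3090 = 0.2110.
Logarithmic decrement δ = 2πζ/√(1 − ζ²) = 2π × 0.2110/√(1 − 0.0445) = 1.356.
x_n/x₀ = e^(−nδ) ≤ 0.1; take ln: n ≥ ln(1/0.1)/δ = 2.303/1.356 = 1.698.
So 2 complete cycles are required.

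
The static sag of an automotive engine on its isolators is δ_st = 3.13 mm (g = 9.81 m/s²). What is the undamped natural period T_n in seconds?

0.112 s

ω_n = √(g/δ_st) = √(9.81/0.00313) = √3134 = 55.98 rad/s.
T_n = 2π/ω_n = 6.283/55.98 = 0.1122 s.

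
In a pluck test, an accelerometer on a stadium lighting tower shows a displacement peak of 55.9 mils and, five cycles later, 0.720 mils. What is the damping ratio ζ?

Logarithmic decrement δ = (1/n)·ln(x₀/x_n) = (1/5)·ln(55.9/0.720) = (1/5)·ln(77.64) = 0.8704.
ζ = δ/√(4π² + δ²) = 0.8704/√(39.48 + 0.758) = 0.8704/6.343 = 0.1372.

0.137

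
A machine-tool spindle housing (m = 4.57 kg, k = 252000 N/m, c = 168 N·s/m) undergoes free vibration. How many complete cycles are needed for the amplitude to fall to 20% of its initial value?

4 cycles

ζ = c/(2√(km)) = 168/(2√(252000 × 4.57)) = 168/2146 = 0.07827.
Logarithmic decrement δ = 2πζ/√(1 − ζ²) = 2π × 0.07827/√(1 − 0.00613) = 0.4933.
x_n/x₀ = e^(−nδ) ≤ 0.2; take ln: n ≥ ln(1/0.2)/δ = 1.609/0.4933 = 3.262.
So 4 complete cycles are required.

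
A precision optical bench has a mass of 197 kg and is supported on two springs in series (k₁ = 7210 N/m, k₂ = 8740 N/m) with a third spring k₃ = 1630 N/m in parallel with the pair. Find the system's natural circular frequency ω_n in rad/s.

5.32 rad/s

Series pair: k_s = k₁k₂/(k₁+k₂) = (7210)(8740)/(7210 + 8740) = 3951 N/m. In parallel with k₃: k_eq = 3951 + 1630 = 5581 N/m.
ω_n = √(k_eq/m) = √(5581/197) = √28.33 = 5.322 rad/s.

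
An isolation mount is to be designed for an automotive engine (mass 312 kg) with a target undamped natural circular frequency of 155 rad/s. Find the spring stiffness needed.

7500000 N/m

k = m·ω_n² = 312 × 155.0² = 312 × 24020 = 7496000 N/m.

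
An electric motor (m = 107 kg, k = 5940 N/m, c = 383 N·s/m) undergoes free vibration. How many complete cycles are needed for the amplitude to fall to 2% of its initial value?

3 cycles

ζ = c/(2√(km)) = 383/(2√(5940 × 107)) = 383/1594 = 0.2402.
Logarithmic decrement δ = 2πζ/√(1 − ζ²) = 2π × 0.2402/√(1 − 0.0577) = 1.555.
x_n/x₀ = e^(−nδ) ≤ 0.02; take ln: n ≥ ln(1/0.02)/δ = 3.912/1.555 = 2.516.
So 3 complete cycles are required.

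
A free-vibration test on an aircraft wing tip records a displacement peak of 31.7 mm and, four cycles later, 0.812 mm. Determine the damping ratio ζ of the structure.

0.144

Logarithmic decrement δ = (1/n)·ln(x₀/x_n) = (1/4)·ln(31.7/0.812) = (1/4)·ln(39.04) = 0.9161.
ζ = δ/√(4π² + δ²) = 0.9161/√(39.48 + 0.839) = 0.9161/6.350 = 0.1443.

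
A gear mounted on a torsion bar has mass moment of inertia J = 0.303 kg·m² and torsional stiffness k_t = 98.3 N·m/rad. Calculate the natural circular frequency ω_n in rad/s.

18.0 rad/s

ω_n = √(k_t/J) = √(98.3/0.303) = √324.4 = 18.01 rad/s.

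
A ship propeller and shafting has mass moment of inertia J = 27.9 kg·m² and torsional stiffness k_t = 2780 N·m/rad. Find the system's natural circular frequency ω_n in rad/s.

ω_n = √(k_t/J) = √(2780/27.9) = √99.64 = 9.982 rad/s.

9.98 rad/s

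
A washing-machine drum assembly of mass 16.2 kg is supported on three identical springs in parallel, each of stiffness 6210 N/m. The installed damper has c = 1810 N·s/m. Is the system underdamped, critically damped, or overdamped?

Parallel springs add: k_eq = 3 × 6210 = 18630 N/m.
c_c = 2√(k_eq·m) = 1099 N·s/m; ζ = c/c_c = 1810/1099 = 1.65.
Since ζ > 1 the system is overdamped.

overdamped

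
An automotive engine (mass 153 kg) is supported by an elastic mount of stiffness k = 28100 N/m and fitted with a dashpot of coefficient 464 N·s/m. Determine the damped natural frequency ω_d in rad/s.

13.5 rad/s

ω_n = √(k/m) = √(28100/153) = 13.55 rad/s.
Critical damping c_c = 2√(k·m) = 2√(28100 × 153) = 4147 N·s/m, so ζ = c/c_c = 464/4147 = 0.1119.
ω_d = ω_n√(1 − ζ²) = 13.55 × √(1 − 0.0125) = 13.47 rad/s.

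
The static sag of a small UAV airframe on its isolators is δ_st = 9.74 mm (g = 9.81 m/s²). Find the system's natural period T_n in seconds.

0.198 s

ω_n = √(g/δ_st) = √(9.81/0.00974) = √1007 = 31.74 rad/s.
T_n = 2π/ω_n = 6.283/31.74 = 0.1980 s.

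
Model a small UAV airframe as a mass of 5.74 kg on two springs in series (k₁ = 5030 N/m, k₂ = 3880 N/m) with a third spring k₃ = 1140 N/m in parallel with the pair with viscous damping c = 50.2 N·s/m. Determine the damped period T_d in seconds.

0.265 s

Series pair: k_s = k₁k₂/(k₁+k₂) = (5030)(3880)/(5030 + 3880) = 2190 N/m. In parallel with k₃: k_eq = 2190 + 1140 = 3330 N/m.
ω_n = √(k_eq/m) = √(3330/5.74) = 24.09 rad/s.
Critical damping c_c = 2√(k_eq·m) = 2√(3330 × 5.74) = 276.5 N·s/m, so ζ = c/c_c = 50.2/276.5 = 0.1815.
ω_d = ω_n√(1 − ζ²) = 24.09 × √(1 − 0.0330) = 23.69 rad/s.
T_d = 2π/ω_d = 0.2653 s.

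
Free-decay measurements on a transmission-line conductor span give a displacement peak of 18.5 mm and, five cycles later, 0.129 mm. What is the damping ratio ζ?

Logarithmic decrement δ = (1/n)·ln(x₀/x_n) = (1/5)·ln(18.5/0.129) = (1/5)·ln(143.4) = 0.9931.
ζ = δ/√(4π² + δ²) = 0.9931/√(39.48 + 0.986) = 0.9931/6.361 = 0.1561.

0.156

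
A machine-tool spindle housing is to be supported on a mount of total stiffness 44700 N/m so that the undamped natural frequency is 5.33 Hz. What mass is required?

ω_n = 2πf_n = 2π × 5.33 = 33.49 rad/s.
m = k/ω_n² = 44700/33.49² = 44700/1122 = 39.86 kg.

39.9 kg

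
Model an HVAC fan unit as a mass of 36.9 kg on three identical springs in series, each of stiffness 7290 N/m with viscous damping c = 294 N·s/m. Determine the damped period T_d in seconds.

Series springs: 1/k_eq = 3/7290, so k_eq = 7290/3 = 2430 N/m.
ω_n = √(k_eq/m) = √(2430/36.9) = 8.115 rad/s.
Critical damping c_c = 2√(k_eq·m) = 2√(2430 × 36.9) = 598.9 N·s/m, so ζ = c/c_c = 294/598.9 = 0.4909.
ω_d = ω_n√(1 − ζ²) = 8.115 × √(1 − 0.241) = 7.070 rad/s.
T_d = 2π/ω_d = 0.8887 s.

0.889 s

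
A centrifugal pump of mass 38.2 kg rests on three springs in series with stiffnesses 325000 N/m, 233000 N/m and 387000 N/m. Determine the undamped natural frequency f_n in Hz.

Series springs: 1/k_eq = 1/325000 + 1/233000 + 1/387000 = 9.953×10^-6, so k_eq = 100500 N/m.
ω_n = √(k_eq/m) = √(100500/38.2) = √2630 = 51.29 rad/s.
f_n = ω_n/(2π) = 51.29/6.283 = 8.162 Hz.

8.16 Hz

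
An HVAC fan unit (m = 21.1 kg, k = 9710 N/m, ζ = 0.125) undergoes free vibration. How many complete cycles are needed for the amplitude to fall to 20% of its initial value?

Logarithmic decrement δ = 2πζ/√(1 − ζ²) = 2π × 0.1250/√(1 − 0.0156) = 0.7916.
x_n/x₀ = e^(−nδ) ≤ 0.2; take ln: n ≥ ln(1/0.2)/δ = 1.609/0.7916 = 2.033.
So 3 complete cycles are required.

3 cycles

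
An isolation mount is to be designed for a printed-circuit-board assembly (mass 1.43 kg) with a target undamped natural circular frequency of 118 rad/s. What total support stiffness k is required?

k = m·ω_n² = 1.43 × 118.0² = 1.43 × 13920 = 19910 N/m.

19900 N/m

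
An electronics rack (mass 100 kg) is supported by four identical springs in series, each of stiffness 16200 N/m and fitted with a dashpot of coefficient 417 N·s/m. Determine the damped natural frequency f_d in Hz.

Series springs: 1/k_eq = 4/16200, so k_eq = 16200/4 = 4050 N/m.
ω_n = √(k_eq/m) = √(4050/100) = 6.364 rad/s.
Critical damping c_c = 2√(k_eq·m) = 2√(4050 × 100) = 1273 N·s/m, so ζ = c/c_c = 417/1273 = 0.3276.
ω_d = ω_n√(1 − ζ²) = 6.364 × √(1 − 0.107) = 6.013 rad/s.
f_d = ω_d/(2π) = 0.9570 Hz.

0.957 Hz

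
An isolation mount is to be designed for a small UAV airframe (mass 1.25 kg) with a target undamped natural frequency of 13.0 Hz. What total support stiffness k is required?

ω_n = 2πf_n = 2π × 13.0 = 81.68 rad/s.
k = m·ω_n² = 1.25 × 81.68² = 1.25 × 6672 = 8340 N/m.

8340 N/m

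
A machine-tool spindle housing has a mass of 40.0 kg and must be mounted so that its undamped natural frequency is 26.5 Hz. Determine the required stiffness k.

ω_n = 2πf_n = 2π × 26.5 = 166.5 rad/s.
k = m·ω_n² = 40.0 × 166.5² = 40.0 × 27720 = 1109000 N/m.

1110000 N/m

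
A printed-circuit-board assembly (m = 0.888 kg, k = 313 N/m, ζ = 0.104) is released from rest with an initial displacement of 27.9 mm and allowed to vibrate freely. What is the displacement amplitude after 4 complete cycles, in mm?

Logarithmic decrement δ = 2πζ/√(1 − ζ²) = 2π × 0.1040/√(1 − 0.0108) = 0.6570.
After n cycles, x_n/x₀ = e^(−nδ), so x_4 = 27.9 × e^(−4 × 0.6570) = 27.9 × 0.07222 = 2.015 mm.

2.01 mm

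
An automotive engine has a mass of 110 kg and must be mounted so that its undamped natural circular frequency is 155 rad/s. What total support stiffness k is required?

2640000 N/m

k = m·ω_n² = 110 × 155.0² = 110 × 24020 = 2643000 N/m.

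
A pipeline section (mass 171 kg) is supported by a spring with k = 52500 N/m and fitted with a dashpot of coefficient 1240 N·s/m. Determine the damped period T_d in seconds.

0.367 s

ω_n = √(k/m) = √(52500/171) = 17.52 rad/s.
Critical damping c_c = 2√(k·m) = 2√(52500 × 171) = 5992 N·s/m, so ζ = c/c_c = 1240/5992 = 0.2069.
ω_d = ω_n√(1 − ζ²) = 17.52 × √(1 − 0.0428) = 17.14 rad/s.
T_d = 2π/ω_d = 0.3665 s.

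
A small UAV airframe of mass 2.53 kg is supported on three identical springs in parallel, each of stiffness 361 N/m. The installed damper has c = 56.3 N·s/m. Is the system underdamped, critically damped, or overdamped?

underdamped

Parallel springs add: k_eq = 3 × 361 = 1083 N/m.
c_c = 2√(k_eq·m) = 104.7 N·s/m; ζ = c/c_c = 56.3/104.7 = 0.538.
Since ζ < 1 the system is underdamped.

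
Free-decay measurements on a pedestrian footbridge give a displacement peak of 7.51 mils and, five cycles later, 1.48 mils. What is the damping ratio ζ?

0.0516

Logarithmic decrement δ = (1/n)·ln(x₀/x_n) = (1/5)·ln(7.51/1.48) = (1/5)·ln(5.074) = 0.3248.
ζ = δ/√(4π² + δ²) = 0.3248/√(39.48 + 0.106) = 0.3248/6.292 = 0.05163.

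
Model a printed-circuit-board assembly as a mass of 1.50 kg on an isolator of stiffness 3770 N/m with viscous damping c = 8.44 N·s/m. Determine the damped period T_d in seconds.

ω_n = √(k/m) = √(3770/1.50) = 50.13 rad/s.
Critical damping c_c = 2√(k·m) = 2√(3770 × 1.50) = 150.4 N·s/m, so ζ = c/c_c = 8.44/150.4 = 0.05612.
ω_d = ω_n√(1 − ζ²) = 50.13 × √(1 − 0.00315) = 50.05 rad/s.
T_d = 2π/ω_d = 0.1255 s.

0.126 s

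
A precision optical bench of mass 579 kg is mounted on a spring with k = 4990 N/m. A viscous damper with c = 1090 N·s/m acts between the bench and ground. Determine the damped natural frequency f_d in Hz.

ω_n = √(k/m) = √(4990/579) = 2.936 rad/s.
Critical damping c_c = 2√(k·m) = 2√(4990 × 579) = 3400 N·s/m, so ζ = c/c_c = 1090/3400 = 0.3206.
ω_d = ω_n√(1 − ζ²) = 2.936 × √(1 − 0.103) = 2.781 rad/s.
f_d = ω_d/(2π) = 0.4426 Hz.

0.443 Hz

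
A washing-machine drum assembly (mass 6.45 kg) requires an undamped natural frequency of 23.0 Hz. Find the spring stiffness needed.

135000 N/m

ω_n = 2πf_n = 2π × 23.0 = 144.5 rad/s.
k = m·ω_n² = 6.45 × 144.5² = 6.45 × 20880 = 134700 N/m.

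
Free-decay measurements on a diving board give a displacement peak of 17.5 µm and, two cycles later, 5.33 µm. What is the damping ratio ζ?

0.0942

Logarithmic decrement δ = (1/n)·ln(x₀/x_n) = (1/2)·ln(17.5/5.33) = (1/2)·ln(3.283) = 0.5944.
ζ = δ/√(4π² + δ²) = 0.5944/√(39.48 + 0.353) = 0.5944/6.311 = 0.09419.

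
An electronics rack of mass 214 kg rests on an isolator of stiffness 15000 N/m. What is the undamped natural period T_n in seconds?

0.750 s

ω_n = √(k/m) = √(15000/214) = √70.09 = 8.372 rad/s.
T_n = 2π/ω_n = 6.283/8.372 = 0.7505 s.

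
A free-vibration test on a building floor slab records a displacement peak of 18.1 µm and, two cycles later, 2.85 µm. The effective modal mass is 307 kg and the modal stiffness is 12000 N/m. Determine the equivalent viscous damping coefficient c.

559 N·s/m

Logarithmic decrement δ = (1/n)·ln(x₀/x_n) = (1/2)·ln(18.1/2.85) = (1/2)·ln(6.351) = 0.9243.
ζ = δ/√(4π² + δ²) = 0.9243/√(39.48 + 0.854) = 0.9243/6.351 = 0.1455.
c = ζ · 2√(km) = 0.1455 × 2√(12000 × 307) = 0.1455 × 3839 = 558.7 N·s/m.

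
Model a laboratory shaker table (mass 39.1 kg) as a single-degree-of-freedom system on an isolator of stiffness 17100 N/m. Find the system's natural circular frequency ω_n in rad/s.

20.9 rad/s

ω_n = √(k/m) = √(17100/39.1) = √437.3 = 20.91 rad/s.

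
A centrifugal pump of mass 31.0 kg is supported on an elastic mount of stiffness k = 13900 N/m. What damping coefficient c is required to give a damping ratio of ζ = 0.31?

c_c = 2√(k·m) = 2√(13900 × 31.0) = 1313 N·s/m.
c = ζ·c_c = 0.31 × 1313 = 407.0 N·s/m.

407 N·s/m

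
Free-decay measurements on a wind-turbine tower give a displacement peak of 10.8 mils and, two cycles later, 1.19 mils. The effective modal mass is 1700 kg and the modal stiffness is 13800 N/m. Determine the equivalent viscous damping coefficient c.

1670 N·s/m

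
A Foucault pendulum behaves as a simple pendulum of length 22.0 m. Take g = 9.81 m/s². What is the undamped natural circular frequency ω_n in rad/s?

0.668 rad/s

For a simple pendulum ω_n = √(g/L) = √(9.81/22.0) = √0.4459 = 0.6678 rad/s.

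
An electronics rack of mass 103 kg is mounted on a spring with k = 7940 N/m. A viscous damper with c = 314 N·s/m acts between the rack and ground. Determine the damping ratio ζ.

0.174

ω_n = √(k/m) = √(7940/103) = 8.780 rad/s.
Critical damping c_c = 2√(k·m) = 2√(7940 × 103) = 1809 N·s/m, so ζ = c/c_c = 314/1809 = 0.1736.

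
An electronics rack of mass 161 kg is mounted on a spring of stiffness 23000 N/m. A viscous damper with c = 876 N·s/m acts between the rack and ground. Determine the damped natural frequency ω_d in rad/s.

11.6 rad/s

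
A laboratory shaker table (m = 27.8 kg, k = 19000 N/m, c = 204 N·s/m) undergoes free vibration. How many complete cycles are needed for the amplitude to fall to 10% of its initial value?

3 cycles

ζ = c/(2√(km)) = 204/(2√(19000 × 27.8)) = 204/1454 = 0.1403.
Logarithmic decrement δ = 2πζ/√(1 − ζ²) = 2π × 0.1403/√(1 − 0.0197) = 0.8906.
x_n/x₀ = e^(−nδ) ≤ 0.1; take ln: n ≥ ln(1/0.1)/δ = 2.303/0.8906 = 2.585.
So 3 complete cycles are required.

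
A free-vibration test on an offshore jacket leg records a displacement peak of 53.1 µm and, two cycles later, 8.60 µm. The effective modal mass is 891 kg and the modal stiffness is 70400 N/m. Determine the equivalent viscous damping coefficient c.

2270 N·s/m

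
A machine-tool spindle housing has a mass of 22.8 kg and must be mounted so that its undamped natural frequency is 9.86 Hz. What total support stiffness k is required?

87500 N/m

ω_n = 2πf_n = 2π × 9.86 = 61.95 rad/s.
k = m·ω_n² = 22.8 × 61.95² = 22.8 × 3838 = 87510 N/m.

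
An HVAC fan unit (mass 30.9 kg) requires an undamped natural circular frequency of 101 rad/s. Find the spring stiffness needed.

315000 N/m

k = m·ω_n² = 30.9 × 101.0² = 30.9 × 10200 = 315200 N/m.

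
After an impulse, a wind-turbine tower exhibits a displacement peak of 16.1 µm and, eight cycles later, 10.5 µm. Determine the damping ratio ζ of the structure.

0.00850

Logarithmic decrement δ = (1/n)·ln(x₀/x_n) = (1/8)·ln(16.1/10.5) = (1/8)·ln(1.533) = 0.05343.
ζ = δ/√(4π² + δ²) = 0.05343/√(39.48 + 0.00285) = 0.05343/6.283 = 0.008503.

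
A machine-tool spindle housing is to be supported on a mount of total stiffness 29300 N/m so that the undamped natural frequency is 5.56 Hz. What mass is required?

ω_n = 2πf_n = 2π × 5.56 = 34.93 rad/s.
m = k/ω_n² = 29300/34.93² = 29300/1220 = 24.01 kg.

24.0 kg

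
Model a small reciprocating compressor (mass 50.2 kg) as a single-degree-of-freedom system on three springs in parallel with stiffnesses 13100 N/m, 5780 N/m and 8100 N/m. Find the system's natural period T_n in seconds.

Parallel springs add: k_eq = 13100 + 5780 + 8100 = 26980 N/m.
ω_n = √(k_eq/m) = √(26980/50.2) = √537.5 = 23.18 rad/s.
T_n = 2π/ω_n = 6.283/23.18 = 0.2710 s.

0.271 s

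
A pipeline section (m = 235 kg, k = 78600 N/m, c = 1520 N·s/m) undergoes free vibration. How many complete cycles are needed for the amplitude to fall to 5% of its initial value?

3 cycles

ζ = c/(2√(km)) = 1520/(2√(78600 × 235)) = 1520/8596 = 0.1768.
Logarithmic decrement δ = 2πζ/√(1 − ζ²) = 2π × 0.1768/√(1 − 0.0313) = 1.129.
x_n/x₀ = e^(−nδ) ≤ 0.05; take ln: n ≥ ln(1/0.05)/δ = 2.996/1.129 = 2.654.
So 3 complete cycles are required.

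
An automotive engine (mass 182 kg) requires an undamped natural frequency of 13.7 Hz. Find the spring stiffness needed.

1350000 N/m

ω_n = 2πf_n = 2π × 13.7 = 86.08 rad/s.
k = m·ω_n² = 182 × 86.08² = 182 × 7410 = 1349000 N/m.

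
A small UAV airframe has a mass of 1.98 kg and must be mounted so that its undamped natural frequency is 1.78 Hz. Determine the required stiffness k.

ω_n = 2πf_n = 2π × 1.78 = 11.18 rad/s.
k = m·ω_n² = 1.98 × 11.18² = 1.98 × 125.1 = 247.7 N/m.

248 N/m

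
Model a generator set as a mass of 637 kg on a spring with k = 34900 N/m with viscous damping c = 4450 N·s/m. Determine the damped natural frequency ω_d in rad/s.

6.53 rad/s

ω_n = √(k/m) = √(34900/637) = 7.402 rad/s.
Critical damping c_c = 2√(k·m) = 2√(34900 × 637) = 9430 N·s/m, so ζ = c/c_c = 4450/9430 = 0.4719.
ω_d = ω_n√(1 − ζ²) = 7.402 × √(1 − 0.223) = 6.526 rad/s.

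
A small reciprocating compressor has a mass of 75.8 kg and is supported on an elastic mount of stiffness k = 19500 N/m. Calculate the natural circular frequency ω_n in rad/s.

ω_n = √(k/m) = √(19500/75.8) = √257.3 = 16.04 rad/s.

16.0 rad/s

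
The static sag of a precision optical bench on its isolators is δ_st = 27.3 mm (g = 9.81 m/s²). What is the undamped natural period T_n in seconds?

0.331 s

ω_n = √(g/δ_st) = √(9.81/0.0273) = √359.3 = 18.96 rad/s.
T_n = 2π/ω_n = 6.283/18.96 = 0.3315 s.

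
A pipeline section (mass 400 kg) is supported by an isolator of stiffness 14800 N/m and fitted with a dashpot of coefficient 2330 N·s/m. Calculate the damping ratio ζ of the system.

ω_n = √(k/m) = √(14800/400) = 6.083 rad/s.
Critical damping c_c = 2√(k·m) = 2√(14800 × 400) = 4866 N·s/m, so ζ = c/c_c = 2330/4866 = 0.4788.

0.479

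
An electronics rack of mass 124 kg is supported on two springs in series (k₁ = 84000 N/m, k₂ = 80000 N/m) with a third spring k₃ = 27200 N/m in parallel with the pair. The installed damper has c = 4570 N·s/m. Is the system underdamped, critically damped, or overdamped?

Series pair: k_s = k₁k₂/(k₁+k₂) = (84000)(80000)/(84000 + 80000) = 40980 N/m. In parallel with k₃: k_eq = 40980 + 27200 = 68180 N/m.
c_c = 2√(k_eq·m) = 5815 N·s/m; ζ = c/c_c = 4570/5815 = 0.786.
Since ζ < 1 the system is underdamped.

underdamped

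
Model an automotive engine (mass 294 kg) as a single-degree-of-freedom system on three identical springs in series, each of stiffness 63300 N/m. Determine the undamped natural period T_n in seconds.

0.742 s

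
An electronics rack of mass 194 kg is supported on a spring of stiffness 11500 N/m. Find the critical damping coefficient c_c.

2990 N·s/m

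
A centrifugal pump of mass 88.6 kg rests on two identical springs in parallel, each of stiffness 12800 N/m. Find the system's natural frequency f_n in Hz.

Parallel springs add: k_eq = 2 × 12800 = 25600 N/m.
ω_n = √(k_eq/m) = √(25600/88.6) = √288.9 = 17.00 rad/s.
f_n = ω_n/(2π) = 17.00/6.283 = 2.705 Hz.

2.71 Hz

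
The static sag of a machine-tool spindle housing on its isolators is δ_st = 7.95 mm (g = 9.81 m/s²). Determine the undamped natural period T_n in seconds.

ω_n = √(g/δ_st) = √(9.81/0.00795) = √1234 = 35.13 rad/s.
T_n = 2π/ω_n = 6.283/35.13 = 0.1789 s.

0.179 s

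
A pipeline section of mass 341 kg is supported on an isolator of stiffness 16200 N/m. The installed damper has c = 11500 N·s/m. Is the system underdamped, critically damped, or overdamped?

c_c = 2√(k·m) = 4701 N·s/m; ζ = c/c_c = 11500/4701 = 2.45.
Since ζ > 1 the system is overdamped.

overdamped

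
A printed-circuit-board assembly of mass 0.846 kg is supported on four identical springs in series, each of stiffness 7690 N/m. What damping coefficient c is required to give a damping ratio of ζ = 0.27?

21.8 N·s/m

Series springs: 1/k_eq = 4/7690, so k_eq = 7690/4 = 1922 N/m.
c_c = 2√(k_eq·m) = 2√(1922 × 0.846) = 80.66 N·s/m.
c = ζ·c_c = 0.27 × 80.66 = 21.78 N·s/m.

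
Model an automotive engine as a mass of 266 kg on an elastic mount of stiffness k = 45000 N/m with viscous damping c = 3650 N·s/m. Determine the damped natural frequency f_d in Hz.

1.76 Hz

ω_n = √(k/m) = √(45000/266) = 13.01 rad/s.
Critical damping c_c = 2√(k·m) = 2√(45000 × 266) = 6920 N·s/m, so ζ = c/c_c = 3650/6920 = 0.5275.
ω_d = ω_n√(1 − ζ²) = 13.01 × √(1 − 0.278) = 11.05 rad/s.
f_d = ω_d/(2π) = 1.759 Hz.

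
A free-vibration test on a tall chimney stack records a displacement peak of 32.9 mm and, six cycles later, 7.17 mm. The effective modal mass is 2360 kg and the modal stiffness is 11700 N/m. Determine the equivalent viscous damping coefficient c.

424 N·s/m

Logarithmic decrement δ = (1/n)·ln(x₀/x_n) = (1/6)·ln(32.9/7.17) = (1/6)·ln(4.589) = 0.2539.
ζ = δ/√(4π² + δ²) = 0.2539/√(39.48 + 0.0645) = 0.2539/6.288 = 0.04038.
c = ζ · 2√(km) = 0.04038 × 2√(11700 × 2360) = 0.04038 × 10510 = 424.4 N·s/m.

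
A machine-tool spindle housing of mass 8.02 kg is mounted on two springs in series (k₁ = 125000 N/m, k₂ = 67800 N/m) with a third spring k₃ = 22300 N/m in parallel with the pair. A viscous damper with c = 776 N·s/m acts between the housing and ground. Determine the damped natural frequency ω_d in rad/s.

76.9 rad/s

Series pair: k_s = k₁k₂/(k₁+k₂) = (125000)(67800)/(125000 + 67800) = 43960 N/m. In parallel with k₃: k_eq = 43960 + 22300 = 66260 N/m.
ω_n = √(k_eq/m) = √(66260/8.02) = 90.89 rad/s.
Critical damping c_c = 2√(k_eq·m) = 2√(66260 × 8.02) = 1458 N·s/m, so ζ = c/c_c = 776/1458 = 0.5323.
ω_d = ω_n√(1 − ζ²) = 90.89 × √(1 − 0.283) = 76.95 rad/s.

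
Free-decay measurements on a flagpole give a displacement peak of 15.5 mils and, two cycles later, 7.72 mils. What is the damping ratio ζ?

0.0554

Logarithmic decrement δ = (1/n)·ln(x₀/x_n) = (1/2)·ln(15.5/7.72) = (1/2)·ln(2.008) = 0.3485.
ζ = δ/√(4π² + δ²) = 0.3485/√(39.48 + 0.121) = 0.3485/6.293 = 0.05538.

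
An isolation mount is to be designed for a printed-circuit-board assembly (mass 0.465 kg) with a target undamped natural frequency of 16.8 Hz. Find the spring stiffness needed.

5180 N/m

ω_n = 2πf_n = 2π × 16.8 = 105.6 rad/s.
k = m·ω_n² = 0.465 × 105.6² = 0.465 × 11140 = 5181 N/m.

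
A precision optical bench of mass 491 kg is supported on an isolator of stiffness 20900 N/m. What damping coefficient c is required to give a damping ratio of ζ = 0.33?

2110 N·s/m

c_c = 2√(k·m) = 2√(20900 × 491) = 6407 N·s/m.
c = ζ·c_c = 0.33 × 6407 = 2114 N·s/m.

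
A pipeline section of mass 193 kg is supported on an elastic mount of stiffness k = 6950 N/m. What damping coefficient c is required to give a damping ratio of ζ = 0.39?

c_c = 2√(k·m) = 2√(6950 × 193) = 2316 N·s/m.
c = ζ·c_c = 0.39 × 2316 = 903.4 N·s/m.

903 N·s/m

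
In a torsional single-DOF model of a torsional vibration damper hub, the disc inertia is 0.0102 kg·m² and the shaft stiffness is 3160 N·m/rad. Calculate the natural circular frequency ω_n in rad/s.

ω_n = √(k_t/J) = √(3160/0.0102) = √309800 = 556.6 rad/s.

557 rad/s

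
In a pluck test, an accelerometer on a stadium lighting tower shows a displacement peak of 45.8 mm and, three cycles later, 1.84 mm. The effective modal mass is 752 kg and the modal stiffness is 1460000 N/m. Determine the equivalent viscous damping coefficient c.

11100 N·s/m

Logarithmic decrement δ = (1/n)·ln(x₀/x_n) = (1/3)·ln(45.8/1.84) = (1/3)·ln(24.89) = 1.072.
ζ = δ/√(4π² + δ²) = 1.072/√(39.48 + 1.15) = 1.072/6.374 = 0.1681.
c = ζ · 2√(km) = 0.1681 × 2√(1460000 × 752) = 0.1681 × 66270 = 11140 N·s/m.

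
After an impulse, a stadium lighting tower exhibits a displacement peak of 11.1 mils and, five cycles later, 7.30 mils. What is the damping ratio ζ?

Logarithmic decrement δ = (1/n)·ln(x₀/x_n) = (1/5)·ln(11.1/7.30) = (1/5)·ln(1.521) = 0.08381.
ζ = δ/√(4π² + δ²) = 0.08381/√(39.48 + 0.00702) = 0.08381/6.284 = 0.01334.

0.0133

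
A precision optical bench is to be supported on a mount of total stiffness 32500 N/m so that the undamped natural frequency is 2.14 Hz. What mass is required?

180 kg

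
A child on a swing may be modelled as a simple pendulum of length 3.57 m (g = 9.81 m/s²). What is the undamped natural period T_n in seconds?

3.79 s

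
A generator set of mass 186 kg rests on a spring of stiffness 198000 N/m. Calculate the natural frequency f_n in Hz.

5.19 Hz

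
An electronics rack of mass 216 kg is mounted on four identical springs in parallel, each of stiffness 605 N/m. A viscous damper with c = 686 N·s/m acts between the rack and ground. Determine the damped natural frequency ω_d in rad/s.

2.95 rad/s

Parallel springs add: k_eq = 4 × 605 = 2420 N/m.
ω_n = √(k_eq/m) = √(2420/216) = 3.347 rad/s.
Critical damping c_c = 2√(k_eq·m) = 2√(2420 × 216) = 1446 N·s/m, so ζ = c/c_c = 686/1446 = 0.4744.
ω_d = ω_n√(1 − ζ²) = 3.347 × √(1 − 0.225) = 2.947 rad/s.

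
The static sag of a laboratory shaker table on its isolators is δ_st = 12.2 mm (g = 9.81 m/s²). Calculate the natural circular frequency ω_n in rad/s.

ω_n = √(g/δ_st) = √(9.81/0.0122) = √804.1 = 28.36 rad/s.

28.4 rad/s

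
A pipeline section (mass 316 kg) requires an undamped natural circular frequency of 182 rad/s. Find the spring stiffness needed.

10500000 N/m

k = m·ω_n² = 316 × 182.0² = 316 × 33120 = 10470000 N/m.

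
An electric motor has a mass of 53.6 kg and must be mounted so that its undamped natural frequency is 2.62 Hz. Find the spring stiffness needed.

ω_n = 2πf_n = 2π × 2.62 = 16.46 rad/s.
k = m·ω_n² = 53.6 × 16.46² = 53.6 × 271.0 = 14530 N/m.

14500 N/m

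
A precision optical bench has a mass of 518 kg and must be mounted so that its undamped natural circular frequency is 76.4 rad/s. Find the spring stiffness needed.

3020000 N/m

k = m·ω_n² = 518 × 76.40² = 518 × 5837 = 3024000 N/m.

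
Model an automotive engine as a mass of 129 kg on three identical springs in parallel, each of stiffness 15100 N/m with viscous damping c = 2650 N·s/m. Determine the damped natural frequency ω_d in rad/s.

Parallel springs add: k_eq = 3 × 15100 = 45300 N/m.
ω_n = √(k_eq/m) = √(45300/129) = 18.74 rad/s.
Critical damping c_c = 2√(k_eq·m) = 2√(45300 × 129) = 4835 N·s/m, so ζ = c/c_c = 2650/4835 = 0.5481.
ω_d = ω_n√(1 − ζ²) = 18.74 × √(1 − 0.300) = 15.67 rad/s.

15.7 rad/s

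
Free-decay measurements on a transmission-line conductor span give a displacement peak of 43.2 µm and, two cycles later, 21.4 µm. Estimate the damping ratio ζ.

Logarithmic decrement δ = (1/n)·ln(x₀/x_n) = (1/2)·ln(43.2/21.4) = (1/2)·ln(2.019) = 0.3512.
ζ = δ/√(4π² + δ²) = 0.3512/√(39.48 + 0.123) = 0.3512/6.293 = 0.05581.

0.0558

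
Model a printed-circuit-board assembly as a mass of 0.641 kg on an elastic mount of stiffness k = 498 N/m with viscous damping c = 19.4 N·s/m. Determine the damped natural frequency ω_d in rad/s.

ω_n = √(k/m) = √(498.0/0.641) = 27.87 rad/s.
Critical damping c_c = 2√(k·m) = 2√(498.0 × 0.641) = 35.73 N·s/m, so ζ = c/c_c = 19.4/35.73 = 0.5429.
ω_d = ω_n√(1 − ζ²) = 27.87 × √(1 − 0.295) = 23.41 rad/s.

23.4 rad/s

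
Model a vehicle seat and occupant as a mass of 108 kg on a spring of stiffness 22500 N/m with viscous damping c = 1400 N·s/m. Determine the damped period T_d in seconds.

0.487 s

ω_n = √(k/m) = √(22500/108) = 14.43 rad/s.
Critical damping c_c = 2√(k·m) = 2√(22500 × 108) = 3118 N·s/m, so ζ = c/c_c = 1400/3118 = 0.4491.
ω_d = ω_n√(1 − ζ²) = 14.43 × √(1 − 0.202) = 12.90 rad/s.
T_d = 2π/ω_d = 0.4872 s.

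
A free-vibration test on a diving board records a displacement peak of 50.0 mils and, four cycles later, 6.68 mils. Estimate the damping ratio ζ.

Logarithmic decrement δ = (1/n)·ln(x₀/x_n) = (1/4)·ln(50.0/6.68) = (1/4)·ln(7.485) = 0.5032.
ζ = δ/√(4π² + δ²) = 0.5032/√(39.48 + 0.253) = 0.5032/6.303 = 0.07984.

0.0798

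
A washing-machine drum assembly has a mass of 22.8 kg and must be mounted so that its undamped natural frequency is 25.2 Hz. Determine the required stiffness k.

ω_n = 2πf_n = 2π × 25.2 = 158.3 rad/s.
k = m·ω_n² = 22.8 × 158.3² = 22.8 × 25070 = 571600 N/m.

572000 N/m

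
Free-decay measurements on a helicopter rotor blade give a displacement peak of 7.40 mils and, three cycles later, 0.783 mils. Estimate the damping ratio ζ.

Logarithmic decrement δ = (1/n)·ln(x₀/x_n) = (1/3)·ln(7.40/0.783) = (1/3)·ln(9.451) = 0.7487.
ζ = δ/√(4π² + δ²) = 0.7487/√(39.48 + 0.561) = 0.7487/6.328 = 0.1183.

0.118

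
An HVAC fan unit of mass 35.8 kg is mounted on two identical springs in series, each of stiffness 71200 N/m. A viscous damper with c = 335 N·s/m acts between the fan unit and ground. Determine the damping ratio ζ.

Series springs: 1/k_eq = 2/71200, so k_eq = 71200/2 = 35600 N/m.
ω_n = √(k_eq/m) = √(35600/35.8) = 31.53 rad/s.
Critical damping c_c = 2√(k_eq·m) = 2√(35600 × 35.8) = 2258 N·s/m, so ζ = c/c_c = 335/2258 = 0.1484.

0.148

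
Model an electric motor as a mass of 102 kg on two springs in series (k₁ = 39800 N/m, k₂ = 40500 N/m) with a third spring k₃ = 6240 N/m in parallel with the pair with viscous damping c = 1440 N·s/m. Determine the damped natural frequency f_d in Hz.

2.30 Hz

Series pair: k_s = k₁k₂/(k₁+k₂) = (39800)(40500)/(39800 + 40500) = 20070 N/m. In parallel with k₃: k_eq = 20070 + 6240 = 26310 N/m.
ω_n = √(k_eq/m) = √(26310/102) = 16.06 rad/s.
Critical damping c_c = 2√(k_eq·m) = 2√(26310 × 102) = 3277 N·s/m, so ζ = c/c_c = 1440/3277 = 0.4395.
ω_d = ω_n√(1 − ζ²) = 16.06 × √(1 − 0.193) = 14.43 rad/s.
f_d = ω_d/(2π) = 2.296 Hz.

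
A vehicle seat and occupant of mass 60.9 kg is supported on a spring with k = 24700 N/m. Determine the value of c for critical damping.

c_c = 2√(k·m) = 2√(24700 × 60.9) = 2 × 1226 = 2453 N·s/m.

2450 N·s/m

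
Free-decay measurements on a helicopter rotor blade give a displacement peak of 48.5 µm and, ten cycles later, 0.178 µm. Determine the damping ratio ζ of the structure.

0.0889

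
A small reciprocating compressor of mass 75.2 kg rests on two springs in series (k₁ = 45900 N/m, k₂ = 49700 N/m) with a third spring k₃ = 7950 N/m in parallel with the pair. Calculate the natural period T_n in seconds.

0.305 s

Series pair: k_s = k₁k₂/(k₁+k₂) = (45900)(49700)/(45900 + 49700) = 23860 N/m. In parallel with k₃: k_eq = 23860 + 7950 = 31810 N/m.
ω_n = √(k_eq/m) = √(31810/75.2) = √423.0 = 20.57 rad/s.
T_n = 2π/ω_n = 6.283/20.57 = 0.3055 s.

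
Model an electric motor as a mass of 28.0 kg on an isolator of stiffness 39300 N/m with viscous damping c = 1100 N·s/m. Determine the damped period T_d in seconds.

ω_n = √(k/m) = √(39300/28.0) = 37.46 rad/s.
Critical damping c_c = 2√(k·m) = 2√(39300 × 28.0) = 2098 N·s/m, so ζ = c/c_c = 1100/2098 = 0.5243.
ω_d = ω_n√(1 − ζ²) = 37.46 × √(1 − 0.275) = 31.90 rad/s.
T_d = 2π/ω_d = 0.1970 s.

0.197 s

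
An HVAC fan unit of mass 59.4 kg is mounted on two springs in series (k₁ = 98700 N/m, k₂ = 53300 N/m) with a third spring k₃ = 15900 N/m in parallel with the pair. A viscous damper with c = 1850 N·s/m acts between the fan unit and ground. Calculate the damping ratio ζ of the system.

0.534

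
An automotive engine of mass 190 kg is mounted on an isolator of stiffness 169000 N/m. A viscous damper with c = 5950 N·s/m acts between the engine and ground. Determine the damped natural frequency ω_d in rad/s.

25.4 rad/s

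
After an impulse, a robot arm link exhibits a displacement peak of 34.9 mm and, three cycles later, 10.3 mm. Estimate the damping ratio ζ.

0.0646

Logarithmic decrement δ = (1/n)·ln(x₀/x_n) = (1/3)·ln(34.9/10.3) = (1/3)·ln(3.388) = 0.4068.
ζ = δ/√(4π² + δ²) = 0.4068/√(39.48 + 0.165) = 0.4068/6.296 = 0.06461.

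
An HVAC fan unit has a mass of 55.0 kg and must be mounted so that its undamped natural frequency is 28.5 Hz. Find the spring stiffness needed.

ω_n = 2πf_n = 2π × 28.5 = 179.1 rad/s.
k = m·ω_n² = 55.0 × 179.1² = 55.0 × 32070 = 1764000 N/m.

1760000 N/m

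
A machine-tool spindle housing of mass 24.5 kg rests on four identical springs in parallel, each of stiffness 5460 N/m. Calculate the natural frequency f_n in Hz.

Parallel springs add: k_eq = 4 × 5460 = 21840 N/m.
ω_n = √(k_eq/m) = √(21840/24.5) = √891.4 = 29.86 rad/s.
f_n = ω_n/(2π) = 29.86/6.283 = 4.752 Hz.

4.75 Hz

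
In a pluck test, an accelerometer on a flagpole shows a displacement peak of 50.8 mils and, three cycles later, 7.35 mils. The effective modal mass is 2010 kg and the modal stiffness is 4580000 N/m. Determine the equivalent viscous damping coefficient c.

19600 N·s/m

Logarithmic decrement δ = (1/n)·ln(x₀/x_n) = (1/3)·ln(50.8/7.35) = (1/3)·ln(6.912) = 0.6444.
ζ = δ/√(4π² + δ²) = 0.6444/√(39.48 + 0.415) = 0.6444/6.316 = 0.1020.
c = ζ · 2√(km) = 0.1020 × 2√(4580000 × 2010) = 0.1020 × 191900 = 19580 N·s/m.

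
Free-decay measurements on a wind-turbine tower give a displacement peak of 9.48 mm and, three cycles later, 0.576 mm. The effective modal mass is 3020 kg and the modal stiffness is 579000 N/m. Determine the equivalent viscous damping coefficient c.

Logarithmic decrement δ = (1/n)·ln(x₀/x_n) = (1/3)·ln(9.48/0.576) = (1/3)·ln(16.46) = 0.9336.
ζ = δ/√(4π² + δ²) = 0.9336/√(39.48 + 0.872) = 0.9336/6.352 = 0.1470.
c = ζ · 2√(km) = 0.1470 × 2√(579000 × 3020) = 0.1470 × 83630 = 12290 N·s/m.

12300 N·s/m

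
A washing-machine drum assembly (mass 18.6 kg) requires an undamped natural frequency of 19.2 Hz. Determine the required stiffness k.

271000 N/m

ω_n = 2πf_n = 2π × 19.2 = 120.6 rad/s.
k = m·ω_n² = 18.6 × 120.6² = 18.6 × 14550 = 270700 N/m.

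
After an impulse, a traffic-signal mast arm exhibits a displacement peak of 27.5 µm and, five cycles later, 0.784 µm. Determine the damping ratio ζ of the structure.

Logarithmic decrement δ = (1/n)·ln(x₀/x_n) = (1/5)·ln(27.5/0.784) = (1/5)·ln(35.08) = 0.7115.
ζ = δ/√(4π² + δ²) = 0.7115/√(39.48 + 0.506) = 0.7115/6.323 = 0.1125.

0.113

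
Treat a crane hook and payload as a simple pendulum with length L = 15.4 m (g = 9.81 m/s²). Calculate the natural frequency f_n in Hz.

0.127 Hz

For a simple pendulum ω_n = √(g/L) = √(9.81/15.4) = √0.6370 = 0.7981 rad/s.
f_n = ω_n/(2π) = 0.7981/6.283 = 0.1270 Hz.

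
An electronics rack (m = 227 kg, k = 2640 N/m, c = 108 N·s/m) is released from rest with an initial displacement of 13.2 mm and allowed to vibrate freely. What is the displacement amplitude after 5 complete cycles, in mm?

1.47 mm

ζ = c/(2√(km)) = 108/(2√(2640 × 227)) = 108/1548 = 0.06976.
Logarithmic decrement δ = 2πζ/√(1 − ζ²) = 2π × 0.06976/√(1 − 0.00487) = 0.4394.
After n cycles, x_n/x₀ = e^(−nδ), so x_5 = 13.2 × e^(−5 × 0.4394) = 13.2 × 0.1112 = 1.467 mm.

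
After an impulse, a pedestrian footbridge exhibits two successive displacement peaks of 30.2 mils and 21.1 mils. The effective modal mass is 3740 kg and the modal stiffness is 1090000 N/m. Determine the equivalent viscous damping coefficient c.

7280 N·s/m

Logarithmic decrement δ = (1/n)·ln(x₀/x_n) = (1/1)·ln(30.2/21.1) = (1/1)·ln(1.431) = 0.3586.
ζ = δ/√(4π² + δ²) = 0.3586/√(39.48 + 0.129) = 0.3586/6.293 = 0.05698.
c = ζ · 2√(km) = 0.05698 × 2√(1090000 × 3740) = 0.05698 × 127700 = 7276 N·s/m.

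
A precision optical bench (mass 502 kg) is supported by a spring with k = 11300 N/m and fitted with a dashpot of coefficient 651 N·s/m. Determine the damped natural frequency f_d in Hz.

ω_n = √(k/m) = √(11300/502) = 4.744 rad/s.
Critical damping c_c = 2√(k·m) = 2√(11300 × 502) = 4763 N·s/m, so ζ = c/c_c = 651/4763 = 0.1367.
ω_d = ω_n√(1 − ζ²) = 4.744 × √(1 − 0.0187) = 4.700 rad/s.
f_d = ω_d/(2π) = 0.7480 Hz.

0.748 Hz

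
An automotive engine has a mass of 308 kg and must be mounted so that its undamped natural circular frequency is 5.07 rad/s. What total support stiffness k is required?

k = m·ω_n² = 308 × 5.070² = 308 × 25.70 = 7917 N/m.

7920 N/m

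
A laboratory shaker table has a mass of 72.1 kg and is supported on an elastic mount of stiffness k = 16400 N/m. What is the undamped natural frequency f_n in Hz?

2.40 Hz

ω_n = √(k/m) = √(16400/72.1) = √227.5 = 15.08 rad/s.
f_n = ω_n/(2π) = 15.08/6.283 = 2.400 Hz.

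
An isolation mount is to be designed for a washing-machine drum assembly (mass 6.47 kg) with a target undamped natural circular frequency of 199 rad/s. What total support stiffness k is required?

256000 N/m

k = m·ω_n² = 6.47 × 199.0² = 6.47 × 39600 = 256200 N/m.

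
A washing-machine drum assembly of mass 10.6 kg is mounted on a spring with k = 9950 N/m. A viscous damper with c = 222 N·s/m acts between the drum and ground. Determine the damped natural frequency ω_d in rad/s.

ω_n = √(k/m) = √(9950/10.6) = 30.64 rad/s.
Critical damping c_c = 2√(k·m) = 2√(9950 × 10.6) = 649.5 N·s/m, so ζ = c/c_c = 222/649.5 = 0.3418.
ω_d = ω_n√(1 − ζ²) = 30.64 × √(1 − 0.117) = 28.79 rad/s.

28.8 rad/s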